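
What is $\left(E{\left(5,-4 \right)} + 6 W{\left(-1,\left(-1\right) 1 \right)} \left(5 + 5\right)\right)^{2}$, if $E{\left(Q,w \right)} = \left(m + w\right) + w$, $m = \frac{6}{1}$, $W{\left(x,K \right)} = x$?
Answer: $3844$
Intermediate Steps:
$m = 6$ ($m = 6 \cdot 1 = 6$)
$E{\left(Q,w \right)} = 6 + 2 w$ ($E{\left(Q,w \right)} = \left(6 + w\right) + w = 6 + 2 w$)
$\left(E{\left(5,-4 \right)} + 6 W{\left(-1,\left(-1\right) 1 \right)} \left(5 + 5\right)\right)^{2} = \left(\left(6 + 2 \left(-4\right)\right) + 6 \left(- (5 + 5)\right)\right)^{2} = \left(\left(6 - 8\right) + 6 \left(\left(-1\right) 10\right)\right)^{2} = \left(-2 + 6 \left(-10\right)\right)^{2} = \left(-2 - 60\right)^{2} = \left(-62\right)^{2} = 3844$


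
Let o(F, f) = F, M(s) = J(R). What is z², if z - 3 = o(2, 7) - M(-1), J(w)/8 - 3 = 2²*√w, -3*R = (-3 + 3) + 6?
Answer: -1687 + 1216*I*√2 ≈ -1687.0 + 1719.7*I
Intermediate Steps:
R = -2 (R = -((-3 + 3) + 6)/3 = -(0 + 6)/3 = -⅓*6 = -2)
J(w) = 24 + 32*√w (J(w) = 24 + 8*(2²*√w) = 24 + 8*(4*√w) = 24 + 32*√w)
M(s) = 24 + 32*I*√2 (M(s) = 24 + 32*√(-2) = 24 + 32*(I*√2) = 24 + 32*I*√2)
z = -19 - 32*I*√2 (z = 3 + (2 - (24 + 32*I*√2)) = 3 + (2 + (-24 - 32*I*√2)) = 3 + (-22 - 32*I*√2) = -19 - 32*I*√2 ≈ -19.0 - 45.255*I)
z² = (-19 - 32*I*√2)²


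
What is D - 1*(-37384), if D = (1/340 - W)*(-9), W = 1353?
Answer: 16850731/340 ≈ 49561.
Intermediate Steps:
D = 4140171/340 (D = (1/340 - 1*1353)*(-9) = (1/340 - 1353)*(-9) = -460019/340*(-9) = 4140171/340 ≈ 12177.)
D - 1*(-37384) = 4140171/340 - 1*(-37384) = 4140171/340 + 37384 = 16850731/340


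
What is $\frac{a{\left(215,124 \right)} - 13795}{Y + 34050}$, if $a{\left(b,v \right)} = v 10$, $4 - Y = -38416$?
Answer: $- \frac{2511}{14494} \approx -0.17324$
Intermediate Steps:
$Y = 38420$ ($Y = 4 - -38416 = 4 + 38416 = 38420$)
$a{\left(b,v \right)} = 10 v$
$\frac{a{\left(215,124 \right)} - 13795}{Y + 34050} = \frac{10 \cdot 124 - 13795}{38420 + 34050} = \frac{1240 - 13795}{72470} = \left(-12555\right) \frac{1}{72470} = - \frac{2511}{14494}$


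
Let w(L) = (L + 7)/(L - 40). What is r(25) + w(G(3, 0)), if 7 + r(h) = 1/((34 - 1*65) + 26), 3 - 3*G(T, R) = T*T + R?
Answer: -1537/210 ≈ -7.3190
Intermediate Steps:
G(T, R) = 1 - R/3 - T²/3 (G(T, R) = 1 - (T*T + R)/3 = 1 - (T² + R)/3 = 1 - (R + T²)/3 = 1 + (-R/3 - T²/3) = 1 - R/3 - T²/3)
r(h) = -36/5 (r(h) = -7 + 1/((34 - 1*65) + 26) = -7 + 1/((34 - 65) + 26) = -7 + 1/(-31 + 26) = -7 + 1/(-5) = -7 - ⅕ = -36/5)
w(L) = (7 + L)/(-40 + L)
r(25) + w(G(3, 0)) = -36/5 + (7 + (1 - ⅓*0 - ⅓*3²))/(-40 + (1 - ⅓*0 - ⅓*3²)) = -36/5 + (7 + (1 + 0 - ⅓*9))/(-40 + (1 + 0 - ⅓*9)) = -36/5 + (7 + (1 + 0 - 3))/(-40 + (1 + 0 - 3)) = -36/5 + (7 - 2)/(-40 - 2) = -36/5 + 5/(-42) = -36/5 - 1/42*5 = -36/5 - 5/42 = -1537/210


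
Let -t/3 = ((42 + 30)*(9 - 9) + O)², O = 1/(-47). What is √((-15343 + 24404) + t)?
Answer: √20015746/47 ≈ 95.189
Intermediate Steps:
O = -1/47 ≈ -0.021277
t = -3/2209 (t = -3*((42 + 30)*(9 - 9) - 1/47)² = -3*(72*0 - 1/47)² = -3*(0 - 1/47)² = -3*(-1/47)² = -3*1/2209 = -3/2209 ≈ -0.0013581)
√((-15343 + 24404) + t) = √((-15343 + 24404) - 3/2209) = √(9061 - 3/2209) = √(20015746/2209) = √20015746/47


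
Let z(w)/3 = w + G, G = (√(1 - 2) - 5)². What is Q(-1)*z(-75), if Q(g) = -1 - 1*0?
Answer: 153 + 30*I ≈ 153.0 + 30.0*I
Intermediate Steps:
Q(g) = -1 (Q(g) = -1 + 0 = -1)
G = (-5 + I)² (G = (√(-1) - 5)² = (I - 5)² = (-5 + I)² ≈ 24.0 - 10.0*I)
z(w) = 3*w + 3*(5 - I)² (z(w) = 3*(w + (5 - I)²) = 3*w + 3*(5 - I)²)
Q(-1)*z(-75) = -(3*(-75) + 3*(5 - I)²) = -(-225 + 3*(5 - I)²) = 225 - 3*(5 - I)²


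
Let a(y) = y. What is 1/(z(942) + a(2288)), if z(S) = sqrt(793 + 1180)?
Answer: 2288/5232971 - sqrt(1973)/5232971 ≈ 0.00042874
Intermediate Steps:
z(S) = sqrt(1973)
1/(z(942) + a(2288)) = 1/(sqrt(1973) + 2288) = 1/(2288 + sqrt(1973))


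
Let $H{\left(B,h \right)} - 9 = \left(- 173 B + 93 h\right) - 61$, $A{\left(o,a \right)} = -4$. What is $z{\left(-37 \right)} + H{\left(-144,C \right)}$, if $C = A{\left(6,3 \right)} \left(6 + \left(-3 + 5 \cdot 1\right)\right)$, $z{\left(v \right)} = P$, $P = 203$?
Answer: $22087$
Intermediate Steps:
$z{\left(v \right)} = 203$
$C = -32$ ($C = - 4 \left(6 + \left(-3 + 5 \cdot 1\right)\right) = - 4 \left(6 + \left(-3 + 5\right)\right) = - 4 \left(6 + 2\right) = \left(-4\right) 8 = -32$)
$H{\left(B,h \right)} = -52 - 173 B + 93 h$ ($H{\left(B,h \right)} = 9 - \left(61 - 93 h + 173 B\right) = -52 - 173 B + 93 h$)
$z{\left(-37 \right)} + H{\left(-144,C \right)} = 203 - -21884 = 203 + 21884 = 22087$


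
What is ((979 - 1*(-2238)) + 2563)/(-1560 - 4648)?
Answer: -1445/1552 ≈ -0.93106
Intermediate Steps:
((979 - 1*(-2238)) + 2563)/(-1560 - 4648) = ((979 + 2238) + 2563)/(-6208) = (3217 + 2563)*(-1/6208) = 5780*(-1/6208) = -1445/1552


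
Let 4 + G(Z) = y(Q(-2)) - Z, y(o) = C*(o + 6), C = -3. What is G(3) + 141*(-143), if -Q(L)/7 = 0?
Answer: -20188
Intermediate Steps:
Q(L) = 0 (Q(L) = -7*0 = 0)
y(o) = -18 - 3*o (y(o) = -3*(o + 6) = -3*(6 + o) = -18 - 3*o)
G(Z) = -22 - Z (G(Z) = -4 + ((-18 - 3*0) - Z) = -4 + ((-18 + 0) - Z) = -4 + (-18 - Z) = -22 - Z)
G(3) + 141*(-143) = (-22 - 1*3) + 141*(-143) = (-22 - 3) - 20163 = -25 - 20163 = -20188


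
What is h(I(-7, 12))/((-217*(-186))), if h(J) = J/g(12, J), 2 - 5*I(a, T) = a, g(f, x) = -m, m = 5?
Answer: -3/336350 ≈ -8.9193e-6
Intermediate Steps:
g(f, x) = -5 (g(f, x) = -1*5 = -5)
I(a, T) = 2/5 - a/5
h(J) = -J/5 (h(J) = J/(-5) = J*(-1/5) = -J/5)
h(I(-7, 12))/((-217*(-186))) = (-(2/5 - 1/5*(-7))/5)/((-217*(-186))) = -(2/5 + 7/5)/5/40362 = -1/5*9/5*(1/40362) = -9/25*1/40362 = -3/336350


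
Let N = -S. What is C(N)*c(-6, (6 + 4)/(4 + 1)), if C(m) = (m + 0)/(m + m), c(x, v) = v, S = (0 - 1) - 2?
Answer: 1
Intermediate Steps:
S = -3 (S = -1 - 2 = -3)
N = 3 (N = -1*(-3) = 3)
C(m) = 1/2 (C(m) = m/((2*m)) = m*(1/(2*m)) = 1/2)
C(N)*c(-6, (6 + 4)/(4 + 1)) = ((6 + 4)/(4 + 1))/2 = (10/5)/2 = (10*(1/5))/2 = (1/2)*2 = 1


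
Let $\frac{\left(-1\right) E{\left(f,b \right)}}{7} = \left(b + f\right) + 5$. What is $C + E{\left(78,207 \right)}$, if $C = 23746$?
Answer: $21716$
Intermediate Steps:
$E{\left(f,b \right)} = -35 - 7 b - 7 f$ ($E{\left(f,b \right)} = - 7 \left(\left(b + f\right) + 5\right) = - 7 \left(5 + b + f\right) = -35 - 7 b - 7 f$)
$C + E{\left(78,207 \right)} = 23746 - 2030 = 21716$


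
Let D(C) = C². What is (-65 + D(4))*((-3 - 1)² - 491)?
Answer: 23275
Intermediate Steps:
(-65 + D(4))*((-3 - 1)² - 491) = (-65 + 4²)*((-3 - 1)² - 491) = (-65 + 16)*((-4)² - 491) = -49*(16 - 491) = -49*(-475) = 23275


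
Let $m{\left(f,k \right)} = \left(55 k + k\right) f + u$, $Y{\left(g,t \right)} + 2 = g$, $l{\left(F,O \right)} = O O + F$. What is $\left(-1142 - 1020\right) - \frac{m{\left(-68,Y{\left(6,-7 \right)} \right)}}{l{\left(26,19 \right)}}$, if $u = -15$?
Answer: $- \frac{821447}{387} \approx -2122.6$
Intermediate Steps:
$l{\left(F,O \right)} = F + O^{2}$ ($l{\left(F,O \right)} = O^{2} + F = F + O^{2}$)
$Y{\left(g,t \right)} = -2 + g$
$m{\left(f,k \right)} = -15 + 56 f k$ ($m{\left(f,k \right)} = \left(55 k + k\right) f - 15 = 56 k f - 15 = 56 f k - 15 = -15 + 56 f k$)
$\left(-1142 - 1020\right) - \frac{m{\left(-68,Y{\left(6,-7 \right)} \right)}}{l{\left(26,19 \right)}} = \left(-1142 - 1020\right) - \frac{-15 + 56 \left(-68\right) \left(-2 + 6\right)}{26 + 19^{2}} = \left(-1142 - 1020\right) - \frac{-15 + 56 \left(-68\right) 4}{26 + 361} = -2162 - \frac{-15 - 15232}{387} = -2162 - \left(-15247\right) \frac{1}{387} = -2162 - - \frac{15247}{387} = -2162 + \frac{15247}{387} = - \frac{821447}{387}$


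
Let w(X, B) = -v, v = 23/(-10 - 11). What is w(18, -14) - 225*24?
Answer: -113377/21 ≈ -5398.9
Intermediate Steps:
v = -23/21 (v = 23/(-21) = 23*(-1/21) = -23/21 ≈ -1.0952)
w(X, B) = 23/21 (w(X, B) = -1*(-23/21) = 23/21)
w(18, -14) - 225*24 = 23/21 - 225*24 = 23/21 - 5400 = -113377/21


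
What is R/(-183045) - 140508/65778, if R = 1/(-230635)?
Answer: -988627954148387/462820405732725 ≈ -2.1361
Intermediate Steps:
R = -1/230635 ≈ -4.3359e-6
R/(-183045) - 140508/65778 = -1/230635/(-183045) - 140508/65778 = -1/230635*(-1/183045) - 140508*1/65778 = 1/42216583575 - 23418/10963 = -988627954148387/462820405732725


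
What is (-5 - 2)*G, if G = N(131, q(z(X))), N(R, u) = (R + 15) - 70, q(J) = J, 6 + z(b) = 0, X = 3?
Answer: -532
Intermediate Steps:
z(b) = -6 (z(b) = -6 + 0 = -6)
N(R, u) = -55 + R (N(R, u) = (15 + R) - 70 = -55 + R)
G = 76 (G = -55 + 131 = 76)
(-5 - 2)*G = (-5 - 2)*76 = -7*76 = -532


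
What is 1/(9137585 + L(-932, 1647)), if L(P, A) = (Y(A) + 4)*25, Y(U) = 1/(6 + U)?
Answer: 1653/15104593330 ≈ 1.0944e-7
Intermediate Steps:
L(P, A) = 100 + 25/(6 + A) (L(P, A) = (1/(6 + A) + 4)*25 = (4 + 1/(6 + A))*25 = 100 + 25/(6 + A))
1/(9137585 + L(-932, 1647)) = 1/(9137585 + 25*(25 + 4*1647)/(6 + 1647)) = 1/(9137585 + 25*(25 + 6588)/1653) = 1/(9137585 + 25*(1/1653)*6613) = 1/(9137585 + 165325/1653) = 1/(15104593330/1653) = 1653/15104593330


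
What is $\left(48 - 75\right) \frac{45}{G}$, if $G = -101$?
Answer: $\frac{1215}{101} \approx 12.03$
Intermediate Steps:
$\left(48 - 75\right) \frac{45}{G} = \left(48 - 75\right) \frac{45}{-101} = - 27 \cdot 45 \left(- \frac{1}{101}\right) = \left(-27\right) \left(- \frac{45}{101}\right) = \frac{1215}{101}$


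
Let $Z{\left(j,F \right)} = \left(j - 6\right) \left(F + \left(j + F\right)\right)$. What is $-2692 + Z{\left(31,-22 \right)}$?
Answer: $-3017$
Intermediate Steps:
$Z{\left(j,F \right)} = \left(-6 + j\right) \left(j + 2 F\right)$ ($Z{\left(j,F \right)} = \left(j - 6\right) \left(F + \left(F + j\right)\right) = \left(-6 + j\right) \left(j + 2 F\right)$)
$-2692 + Z{\left(31,-22 \right)} = -2692 + \left(31^{2} - -264 - 186 + 2 \left(-22\right) 31\right) = -2692 + \left(961 + 264 - 186 - 1364\right) = -2692 - 325 = -3017$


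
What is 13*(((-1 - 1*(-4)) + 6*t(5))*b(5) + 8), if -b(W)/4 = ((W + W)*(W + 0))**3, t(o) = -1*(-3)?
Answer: -136499896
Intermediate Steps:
t(o) = 3
b(W) = -32*W**6 (b(W) = -4*(W + 0)**3*(W + W)**3 = -4*8*W**6 = -32*W**6)
13*(((-1 - 1*(-4)) + 6*t(5))*b(5) + 8) = 13*(((-1 - 1*(-4)) + 6*3)*(-32*5**6) + 8) = 13*(((-1 + 4) + 18)*(-32*15625) + 8) = 13*((3 + 18)*(-500000) + 8) = 13*(21*(-500000) + 8) = 13*(-10500000 + 8) = 13*(-10499992) = -136499896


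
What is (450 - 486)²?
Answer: 1296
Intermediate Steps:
(450 - 486)² = (-36)² = 1296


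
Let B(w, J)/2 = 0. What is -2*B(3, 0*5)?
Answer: 0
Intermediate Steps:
B(w, J) = 0 (B(w, J) = 2*0 = 0)
-2*B(3, 0*5) = -2*0 = 0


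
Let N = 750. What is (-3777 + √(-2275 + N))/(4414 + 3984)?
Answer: -3777/8398 + 5*I*√61/8398 ≈ -0.44975 + 0.0046501*I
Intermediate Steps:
(-3777 + √(-2275 + N))/(4414 + 3984) = (-3777 + √(-2275 + 750))/(4414 + 3984) = (-3777 + √(-1525))/8398 = (-3777 + 5*I*√61)*(1/8398) = -3777/8398 + 5*I*√61/8398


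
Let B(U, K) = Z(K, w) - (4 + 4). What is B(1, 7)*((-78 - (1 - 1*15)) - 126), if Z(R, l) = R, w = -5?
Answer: 190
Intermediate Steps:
B(U, K) = -8 + K (B(U, K) = K - (4 + 4) = K - 1*8 = K - 8 = -8 + K)
B(1, 7)*((-78 - (1 - 1*15)) - 126) = (-8 + 7)*((-78 - (1 - 1*15)) - 126) = -((-78 - (1 - 15)) - 126) = -((-78 - 1*(-14)) - 126) = -((-78 + 14) - 126) = -(-64 - 126) = -1*(-190) = 190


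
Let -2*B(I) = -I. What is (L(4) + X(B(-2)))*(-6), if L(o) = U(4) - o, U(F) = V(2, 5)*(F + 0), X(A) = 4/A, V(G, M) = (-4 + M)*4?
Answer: -48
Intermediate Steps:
B(I) = I/2 (B(I) = -(-1)*I/2 = I/2)
V(G, M) = -16 + 4*M
U(F) = 4*F (U(F) = (-16 + 4*5)*(F + 0) = (-16 + 20)*F = 4*F)
L(o) = 16 - o (L(o) = 4*4 - o = 16 - o)
(L(4) + X(B(-2)))*(-6) = ((16 - 1*4) + 4/(((½)*(-2))))*(-6) = ((16 - 4) + 4/(-1))*(-6) = (12 + 4*(-1))*(-6) = (12 - 4)*(-6) = 8*(-6) = -48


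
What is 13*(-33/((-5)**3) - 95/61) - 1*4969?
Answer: -38016831/7625 ≈ -4985.8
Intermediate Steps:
13*(-33/((-5)**3) - 95/61) - 1*4969 = 13*(-33/(-125) - 95*1/61) - 4969 = 13*(-33*(-1/125) - 95/61) - 4969 = 13*(33/125 - 95/61) - 4969 = 13*(-9862/7625) - 4969 = -128206/7625 - 4969 = -38016831/7625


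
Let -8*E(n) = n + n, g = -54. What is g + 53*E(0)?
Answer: -54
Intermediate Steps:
E(n) = -n/4 (E(n) = -(n + n)/8 = -n/4)
g + 53*E(0) = -54 + 53*(-¼*0) = -54 + 53*0 = -54 + 0 = -54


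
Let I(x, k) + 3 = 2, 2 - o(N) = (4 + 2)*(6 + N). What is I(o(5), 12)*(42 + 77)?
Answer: -119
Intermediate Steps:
o(N) = -34 - 6*N (o(N) = 2 - (4 + 2)*(6 + N) = 2 - 6*(6 + N) = 2 - (36 + 6*N) = 2 + (-36 - 6*N) = -34 - 6*N)
I(x, k) = -1 (I(x, k) = -3 + 2 = -1)
I(o(5), 12)*(42 + 77) = -(42 + 77) = -1*119 = -119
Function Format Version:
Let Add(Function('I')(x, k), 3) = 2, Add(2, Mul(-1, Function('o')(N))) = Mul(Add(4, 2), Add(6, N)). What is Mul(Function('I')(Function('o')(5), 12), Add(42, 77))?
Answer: -119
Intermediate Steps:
Function('o')(N) = Add(-34, Mul(-6, N)) (Function('o')(N) = Add(2, Mul(-1, Mul(Add(4, 2), Add(6, N)))) = Add(2, Mul(-1, Mul(6, Add(6, N)))) = Add(2, Mul(-1, Add(36, Mul(6, N)))) = Add(2, Add(-36, Mul(-6, N))) = Add(-34, Mul(-6, N)))
Function('I')(x, k) = -1 (Function('I')(x, k) = Add(-3, 2) = -1)
Mul(Function('I')(Function('o')(5), 12), Add(42, 77)) = Mul(-1, Add(42, 77)) = Mul(-1, 119) = -119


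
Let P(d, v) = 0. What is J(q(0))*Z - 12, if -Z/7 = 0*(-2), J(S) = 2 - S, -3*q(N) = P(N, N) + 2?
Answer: -12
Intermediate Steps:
q(N) = -2/3 (q(N) = -(0 + 2)/3 = -1/3*2 = -2/3)
Z = 0 (Z = -0*(-2) = -7*0 = 0)
J(q(0))*Z - 12 = (2 - 1*(-2/3))*0 - 12 = (2 + 2/3)*0 - 12 = (8/3)*0 - 12 = 0 - 12 = -12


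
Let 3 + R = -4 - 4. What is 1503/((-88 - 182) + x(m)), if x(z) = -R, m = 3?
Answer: -1503/259 ≈ -5.8031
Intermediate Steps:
R = -11 (R = -3 + (-4 - 4) = -3 - 8 = -11)
x(z) = 11 (x(z) = -1*(-11) = 11)
1503/((-88 - 182) + x(m)) = 1503/((-88 - 182) + 11) = 1503/(-270 + 11) = 1503/(-259) = -1/259*1503 = -1503/259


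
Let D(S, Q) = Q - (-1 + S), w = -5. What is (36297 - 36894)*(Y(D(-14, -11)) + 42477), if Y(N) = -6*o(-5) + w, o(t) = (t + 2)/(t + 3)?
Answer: -25350411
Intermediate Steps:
o(t) = (2 + t)/(3 + t)
D(S, Q) = 1 + Q - S (D(S, Q) = Q + (1 - S) = 1 + Q - S)
Y(N) = -14 (Y(N) = -6*(2 - 5)/(3 - 5) - 5 = -6*(-3)/(-2) - 5 = -(-3)*(-3) - 5 = -6*3/2 - 5 = -9 - 5 = -14)
(36297 - 36894)*(Y(D(-14, -11)) + 42477) = (36297 - 36894)*(-14 + 42477) = -597*42463 = -25350411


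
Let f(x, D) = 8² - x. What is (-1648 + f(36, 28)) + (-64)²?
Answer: 2476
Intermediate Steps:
f(x, D) = 64 - x
(-1648 + f(36, 28)) + (-64)² = (-1648 + (64 - 1*36)) + (-64)² = (-1648 + (64 - 36)) + 4096 = (-1648 + 28) + 4096 = -1620 + 4096 = 2476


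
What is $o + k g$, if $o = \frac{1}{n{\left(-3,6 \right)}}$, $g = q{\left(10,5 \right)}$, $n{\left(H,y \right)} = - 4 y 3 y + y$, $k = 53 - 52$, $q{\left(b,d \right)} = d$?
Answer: $\frac{2129}{426} \approx 4.9977$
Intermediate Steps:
$k = 1$ ($k = 53 - 52 = 1$)
$n{\left(H,y \right)} = y - 12 y^{2}$ ($n{\left(H,y \right)} = - 12 y y + y = - 12 y^{2} + y = y - 12 y^{2}$)
$g = 5$
$o = - \frac{1}{426}$ ($o = \frac{1}{6 \left(1 - 72\right)} = \frac{1}{6 \left(-71\right)} = \frac{1}{-426} = - \frac{1}{426} \approx -0.0023474$)
$o + k g = - \frac{1}{426} + 1 \cdot 5 = - \frac{1}{426} + 5 = \frac{2129}{426}$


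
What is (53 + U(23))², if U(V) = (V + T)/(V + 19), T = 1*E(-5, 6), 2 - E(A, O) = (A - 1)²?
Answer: 4906225/1764 ≈ 2781.3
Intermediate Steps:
E(A, O) = 2 - (-1 + A)² (E(A, O) = 2 - (A - 1)² = 2 - (-1 + A)²)
T = -34 (T = 1*(2 - (-1 - 5)²) = 1*(2 - 1*(-6)²) = 1*(2 - 1*36) = 1*(2 - 36) = 1*(-34) = -34)
U(V) = (-34 + V)/(19 + V) (U(V) = (V - 34)/(V + 19) = (-34 + V)/(19 + V))
(53 + U(23))² = (53 + (-34 + 23)/(19 + 23))² = (53 - 11/42)² = (2215/42)² = 4906225/1764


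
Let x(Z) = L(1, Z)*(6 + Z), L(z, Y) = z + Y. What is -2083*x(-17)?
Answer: -366608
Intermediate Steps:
L(z, Y) = Y + z
x(Z) = (1 + Z)*(6 + Z) (x(Z) = (Z + 1)*(6 + Z) = (1 + Z)*(6 + Z))
-2083*x(-17) = -2083*(1 - 17)*(6 - 17) = -(-33328)*(-11) = -2083*176 = -366608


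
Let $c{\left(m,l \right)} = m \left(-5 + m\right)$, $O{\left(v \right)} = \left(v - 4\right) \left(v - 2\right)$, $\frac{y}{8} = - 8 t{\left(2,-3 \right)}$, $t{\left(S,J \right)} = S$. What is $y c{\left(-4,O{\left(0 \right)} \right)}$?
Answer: $-4608$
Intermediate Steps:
$y = -128$ ($y = 8 \left(\left(-8\right) 2\right) = 8 \left(-16\right) = -128$)
$O{\left(v \right)} = \left(-4 + v\right) \left(-2 + v\right)$ ($O{\left(v \right)} = \left(v - 4\right) \left(-2 + v\right) = \left(-4 + v\right) \left(-2 + v\right)$)
$y c{\left(-4,O{\left(0 \right)} \right)} = - 128 \left(- 4 \left(-5 - 4\right)\right) = - 128 \left(\left(-4\right) \left(-9\right)\right) = \left(-128\right) 36 = -4608$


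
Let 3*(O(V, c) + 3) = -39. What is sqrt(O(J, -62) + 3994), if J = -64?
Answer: 3*sqrt(442) ≈ 63.071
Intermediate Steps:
O(V, c) = -16 (O(V, c) = -3 + (1/3)*(-39) = -3 - 13 = -16)
sqrt(O(J, -62) + 3994) = sqrt(-16 + 3994) = sqrt(3978) = 3*sqrt(442)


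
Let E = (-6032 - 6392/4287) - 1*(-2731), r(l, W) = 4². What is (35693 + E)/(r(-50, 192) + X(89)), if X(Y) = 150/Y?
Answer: 6179185984/3373869 ≈ 1831.5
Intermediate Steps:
r(l, W) = 16
E = -14157779/4287 (E = (-6032 - 6392*1/4287) + 2731 = (-6032 - 6392/4287) + 2731 = -25865576/4287 + 2731 = -14157779/4287 ≈ -3302.5)
(35693 + E)/(r(-50, 192) + X(89)) = (35693 - 14157779/4287)/(16 + 150/89) = 138858112/(4287*(16 + 150*(1/89))) = 138858112/(4287*(16 + 150/89)) = 138858112/(4287*(1574/89)) = (138858112/4287)*(89/1574) = 6179185984/3373869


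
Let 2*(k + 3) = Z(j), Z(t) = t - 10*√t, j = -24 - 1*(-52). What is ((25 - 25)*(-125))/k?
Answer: 0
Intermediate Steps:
j = 28 (j = -24 + 52 = 28)
k = 11 - 10*√7 (k = -3 + (28 - 20*√7)/2 = -3 + (14 - 10*√7) = 11 - 10*√7 ≈ -15.458)
((25 - 25)*(-125))/k = ((25 - 25)*(-125))/(11 - 10*√7) = (0*(-125))/(11 - 10*√7) = 0/(11 - 10*√7) = 0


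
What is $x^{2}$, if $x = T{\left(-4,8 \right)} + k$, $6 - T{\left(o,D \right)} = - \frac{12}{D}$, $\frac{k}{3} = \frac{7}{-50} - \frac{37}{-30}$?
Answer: $\frac{290521}{2500} \approx 116.21$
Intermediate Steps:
$k = \frac{82}{25}$ ($k = 3 \left(\frac{7}{-50} - \frac{37}{-30}\right) = 3 \left(7 \left(- \frac{1}{50}\right) - - \frac{37}{30}\right) = 3 \left(- \frac{7}{50} + \frac{37}{30}\right) = 3 \cdot \frac{82}{75} = \frac{82}{25} \approx 3.28$)
$T{\left(o,D \right)} = 6 + \frac{12}{D}$ ($T{\left(o,D \right)} = 6 - - \frac{12}{D} = 6 + \frac{12}{D}$)
$x = \frac{539}{50}$ ($x = \left(6 + \frac{12}{8}\right) + \frac{82}{25} = \left(6 + 12 \cdot \frac{1}{8}\right) + \frac{82}{25} = \left(6 + \frac{3}{2}\right) + \frac{82}{25} = \frac{15}{2} + \frac{82}{25} = \frac{539}{50} \approx 10.78$)
$x^{2} = \left(\frac{539}{50}\right)^{2} = \frac{290521}{2500}$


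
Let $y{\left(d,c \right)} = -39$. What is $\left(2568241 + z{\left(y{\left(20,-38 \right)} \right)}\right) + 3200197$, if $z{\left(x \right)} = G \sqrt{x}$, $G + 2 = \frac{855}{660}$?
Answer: $5768438 - \frac{31 i \sqrt{39}}{44} \approx 5.7684 \cdot 10^{6} - 4.3999 i$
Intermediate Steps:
$G = - \frac{31}{44}$ ($G = -2 + \frac{855}{660} = -2 + 855 \cdot \frac{1}{660} = -2 + \frac{57}{44} = - \frac{31}{44} \approx -0.70455$)
$z{\left(x \right)} = - \frac{31 \sqrt{x}}{44}$
$\left(2568241 + z{\left(y{\left(20,-38 \right)} \right)}\right) + 3200197 = \left(2568241 - \frac{31 \sqrt{-39}}{44}\right) + 3200197 = \left(2568241 - \frac{31 i \sqrt{39}}{44}\right) + 3200197 = 5768438 - \frac{31 i \sqrt{39}}{44}$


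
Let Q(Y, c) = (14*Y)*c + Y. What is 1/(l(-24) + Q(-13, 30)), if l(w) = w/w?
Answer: -1/5472 ≈ -0.00018275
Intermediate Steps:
l(w) = 1
Q(Y, c) = Y + 14*Y*c (Q(Y, c) = 14*Y*c + Y = Y + 14*Y*c)
1/(l(-24) + Q(-13, 30)) = 1/(1 - 13*(1 + 14*30)) = 1/(1 - 13*(1 + 420)) = 1/(1 - 13*421) = 1/(1 - 5473) = 1/(-5472) = -1/5472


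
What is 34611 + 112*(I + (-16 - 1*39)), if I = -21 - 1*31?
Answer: 22627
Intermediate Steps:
I = -52 (I = -21 - 31 = -52)
34611 + 112*(I + (-16 - 1*39)) = 34611 + 112*(-52 + (-16 - 1*39)) = 34611 + 112*(-52 + (-16 - 39)) = 34611 + 112*(-52 - 55) = 34611 + 112*(-107) = 34611 - 11984 = 22627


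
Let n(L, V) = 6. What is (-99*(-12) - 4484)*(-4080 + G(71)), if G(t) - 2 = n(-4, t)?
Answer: 13421312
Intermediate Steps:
G(t) = 8 (G(t) = 2 + 6 = 8)
(-99*(-12) - 4484)*(-4080 + G(71)) = (-99*(-12) - 4484)*(-4080 + 8) = (1188 - 4484)*(-4072) = -3296*(-4072) = 13421312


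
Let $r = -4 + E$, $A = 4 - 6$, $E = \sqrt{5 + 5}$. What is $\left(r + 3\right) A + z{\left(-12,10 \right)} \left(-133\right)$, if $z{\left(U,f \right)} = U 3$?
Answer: $4790 - 2 \sqrt{10} \approx 4783.7$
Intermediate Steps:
$E = \sqrt{10} \approx 3.1623$
$A = -2$ ($A = 4 - 6 = -2$)
$r = -4 + \sqrt{10} \approx -0.83772$
$z{\left(U,f \right)} = 3 U$
$\left(r + 3\right) A + z{\left(-12,10 \right)} \left(-133\right) = \left(\left(-4 + \sqrt{10}\right) + 3\right) \left(-2\right) + 3 \left(-12\right) \left(-133\right) = \left(-1 + \sqrt{10}\right) \left(-2\right) - -4788 = \left(2 - 2 \sqrt{10}\right) + 4788 = 4790 - 2 \sqrt{10}$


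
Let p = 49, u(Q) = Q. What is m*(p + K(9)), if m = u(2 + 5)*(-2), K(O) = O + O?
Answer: -938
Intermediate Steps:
K(O) = 2*O
m = -14 (m = (2 + 5)*(-2) = 7*(-2) = -14)
m*(p + K(9)) = -14*(49 + 2*9) = -14*(49 + 18) = -14*67 = -938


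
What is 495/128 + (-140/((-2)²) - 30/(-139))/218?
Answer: 7190305/1939328 ≈ 3.7076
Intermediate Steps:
495/128 + (-140/((-2)²) - 30/(-139))/218 = 495*(1/128) + (-140/4 - 30*(-1/139))*(1/218) = 495/128 + (-140*¼ + 30/139)*(1/218) = 495/128 + (-35 + 30/139)*(1/218) = 495/128 - 4835/139*1/218 = 495/128 - 4835/30302 = 7190305/1939328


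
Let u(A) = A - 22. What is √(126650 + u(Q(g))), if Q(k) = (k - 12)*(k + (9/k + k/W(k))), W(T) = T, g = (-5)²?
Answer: √3174267/5 ≈ 356.33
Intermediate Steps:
g = 25
Q(k) = (-12 + k)*(1 + k + 9/k) (Q(k) = (k - 12)*(k + (9/k + k/k)) = (-12 + k)*(k + (9/k + 1)) = (-12 + k)*(k + (1 + 9/k)) = (-12 + k)*(1 + k + 9/k))
u(A) = -22 + A
√(126650 + u(Q(g))) = √(126650 + (-22 + (-3 + 25² - 108/25 - 11*25))) = √(126650 + (-22 + (-3 + 625 - 108*1/25 - 275))) = √(126650 + (-22 + (-3 + 625 - 108/25 - 275))) = √(126650 + (-22 + 8567/25)) = √(126650 + 8017/25) = √(3174267/25) = √3174267/5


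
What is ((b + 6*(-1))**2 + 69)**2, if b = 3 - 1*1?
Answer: 7225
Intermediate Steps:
b = 2 (b = 3 - 1 = 2)
((b + 6*(-1))**2 + 69)**2 = ((2 + 6*(-1))**2 + 69)**2 = ((2 - 6)**2 + 69)**2 = ((-4)**2 + 69)**2 = (16 + 69)**2 = 85**2 = 7225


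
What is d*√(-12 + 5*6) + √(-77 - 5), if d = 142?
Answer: 426*√2 + I*√82 ≈ 602.46 + 9.0554*I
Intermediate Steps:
d*√(-12 + 5*6) + √(-77 - 5) = 142*√(-12 + 5*6) + √(-77 - 5) = 142*√(-12 + 30) + √(-82) = 142*√18 + I*√82 = 142*(3*√2) + I*√82 = 426*√2 + I*√82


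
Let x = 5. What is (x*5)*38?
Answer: 950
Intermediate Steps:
(x*5)*38 = (5*5)*38 = 25*38 = 950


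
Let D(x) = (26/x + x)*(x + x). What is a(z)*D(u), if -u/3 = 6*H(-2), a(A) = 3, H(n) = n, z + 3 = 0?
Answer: 7932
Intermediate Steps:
z = -3 (z = -3 + 0 = -3)
u = 36 (u = -18*(-2) = -3*(-12) = 36)
D(x) = 2*x*(x + 26/x) (D(x) = (x + 26/x)*(2*x) = 2*x*(x + 26/x))
a(z)*D(u) = 3*(52 + 2*36²) = 3*(52 + 2*1296) = 3*(52 + 2592) = 3*2644 = 7932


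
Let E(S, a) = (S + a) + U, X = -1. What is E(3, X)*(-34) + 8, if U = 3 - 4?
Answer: -26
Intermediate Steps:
U = -1
E(S, a) = -1 + S + a (E(S, a) = (S + a) - 1 = -1 + S + a)
E(3, X)*(-34) + 8 = (-1 + 3 - 1)*(-34) + 8 = 1*(-34) + 8 = -34 + 8 = -26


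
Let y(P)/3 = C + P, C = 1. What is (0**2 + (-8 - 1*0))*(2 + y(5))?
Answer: -160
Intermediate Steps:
y(P) = 3 + 3*P (y(P) = 3*(1 + P) = 3 + 3*P)
(0**2 + (-8 - 1*0))*(2 + y(5)) = (0**2 + (-8 - 1*0))*(2 + (3 + 3*5)) = (0 + (-8 + 0))*(2 + (3 + 15)) = (0 - 8)*(2 + 18) = -8*20 = -160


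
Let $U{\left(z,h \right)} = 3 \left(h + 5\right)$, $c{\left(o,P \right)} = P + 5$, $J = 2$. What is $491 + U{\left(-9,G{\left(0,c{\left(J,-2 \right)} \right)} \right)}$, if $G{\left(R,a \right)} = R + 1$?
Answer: $509$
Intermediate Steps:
$c{\left(o,P \right)} = 5 + P$
$G{\left(R,a \right)} = 1 + R$
$U{\left(z,h \right)} = 15 + 3 h$ ($U{\left(z,h \right)} = 3 \left(5 + h\right) = 15 + 3 h$)
$491 + U{\left(-9,G{\left(0,c{\left(J,-2 \right)} \right)} \right)} = 491 + \left(15 + 3 \left(1 + 0\right)\right) = 491 + \left(15 + 3 \cdot 1\right) = 491 + \left(15 + 3\right) = 491 + 18 = 509$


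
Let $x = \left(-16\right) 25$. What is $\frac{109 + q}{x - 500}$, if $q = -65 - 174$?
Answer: $\frac{13}{90} \approx 0.14444$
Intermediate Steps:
$q = -239$ ($q = -65 - 174 = -239$)
$x = -400$
$\frac{109 + q}{x - 500} = \frac{109 - 239}{-400 - 500} = - \frac{130}{-900} = \left(-130\right) \left(- \frac{1}{900}\right) = \frac{13}{90}$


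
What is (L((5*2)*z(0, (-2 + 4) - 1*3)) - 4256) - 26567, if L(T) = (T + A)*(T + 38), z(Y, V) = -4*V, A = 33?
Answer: -25129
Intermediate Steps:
L(T) = (33 + T)*(38 + T) (L(T) = (T + 33)*(T + 38) = (33 + T)*(38 + T))
(L((5*2)*z(0, (-2 + 4) - 1*3)) - 4256) - 26567 = ((1254 + ((5*2)*(-4*((-2 + 4) - 1*3)))**2 + 71*((5*2)*(-4*((-2 + 4) - 1*3)))) - 4256) - 26567 = ((1254 + (10*(-4*(2 - 3)))**2 + 71*(10*(-4*(2 - 3)))) - 4256) - 26567 = ((1254 + (10*(-4*(-1)))**2 + 71*(10*(-4*(-1)))) - 4256) - 26567 = ((1254 + (10*4)**2 + 71*(10*4)) - 4256) - 26567 = ((1254 + 40**2 + 71*40) - 4256) - 26567 = ((1254 + 1600 + 2840) - 4256) - 26567 = (5694 - 4256) - 26567 = 1438 - 26567 = -25129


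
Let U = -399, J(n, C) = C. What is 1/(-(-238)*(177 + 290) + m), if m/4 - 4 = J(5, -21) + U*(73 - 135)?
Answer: 1/210030 ≈ 4.7612e-6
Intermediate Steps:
m = 98884 (m = 16 + 4*(-21 - 399*(73 - 135)) = 16 + 4*(-21 - 399*(-62)) = 16 + 4*(-21 + 24738) = 16 + 4*24717 = 16 + 98868 = 98884)
1/(-(-238)*(177 + 290) + m) = 1/(-(-238)*(177 + 290) + 98884) = 1/(-(-238)*467 + 98884) = 1/(-1*(-111146) + 98884) = 1/(111146 + 98884) = 1/210030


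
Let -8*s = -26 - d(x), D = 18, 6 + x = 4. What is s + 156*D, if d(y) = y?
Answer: 2811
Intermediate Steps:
x = -2 (x = -6 + 4 = -2)
s = 3 (s = -(-26 - 1*(-2))/8 = -(-26 + 2)/8 = -⅛*(-24) = 3)
s + 156*D = 3 + 156*18 = 3 + 2808 = 2811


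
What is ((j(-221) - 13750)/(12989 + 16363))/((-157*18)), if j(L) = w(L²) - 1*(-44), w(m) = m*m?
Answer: -2385429575/82948752 ≈ -28.758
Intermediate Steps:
w(m) = m²
j(L) = 44 + L⁴ (j(L) = (L²)² - 1*(-44) = L⁴ + 44 = 44 + L⁴)
((j(-221) - 13750)/(12989 + 16363))/((-157*18)) = (((44 + (-221)⁴) - 13750)/(12989 + 16363))/((-157*18)) = (((44 + 2385443281) - 13750)/29352)/(-2826) = ((2385443325 - 13750)*(1/29352))*(-1/2826) = (2385429575*(1/29352))*(-1/2826) = (2385429575/29352)*(-1/2826) = -2385429575/82948752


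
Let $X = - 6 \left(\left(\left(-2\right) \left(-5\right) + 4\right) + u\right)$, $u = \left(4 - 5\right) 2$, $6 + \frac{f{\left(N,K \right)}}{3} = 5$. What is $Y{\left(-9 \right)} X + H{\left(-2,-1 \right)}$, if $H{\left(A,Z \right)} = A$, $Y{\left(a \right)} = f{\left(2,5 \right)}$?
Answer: $214$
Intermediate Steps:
$f{\left(N,K \right)} = -3$ ($f{\left(N,K \right)} = -18 + 3 \cdot 5 = -18 + 15 = -3$)
$Y{\left(a \right)} = -3$
$u = -2$ ($u = \left(-1\right) 2 = -2$)
$X = -72$ ($X = - 6 \left(\left(\left(-2\right) \left(-5\right) + 4\right) - 2\right) = - 6 \left(\left(10 + 4\right) - 2\right) = - 6 \left(14 - 2\right) = \left(-6\right) 12 = -72$)
$Y{\left(-9 \right)} X + H{\left(-2,-1 \right)} = \left(-3\right) \left(-72\right) - 2 = 216 - 2 = 214$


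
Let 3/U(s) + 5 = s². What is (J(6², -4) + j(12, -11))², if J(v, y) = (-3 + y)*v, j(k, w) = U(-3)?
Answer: 1010025/16 ≈ 63127.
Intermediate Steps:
U(s) = 3/(-5 + s²)
j(k, w) = ¾ (j(k, w) = 3/(-5 + (-3)²) = 3/(-5 + 9) = 3/4 = 3*(¼) = ¾)
J(v, y) = v*(-3 + y)
(J(6², -4) + j(12, -11))² = (6²*(-3 - 4) + ¾)² = (36*(-7) + ¾)² = (-252 + ¾)² = (-1005/4)² = 1010025/16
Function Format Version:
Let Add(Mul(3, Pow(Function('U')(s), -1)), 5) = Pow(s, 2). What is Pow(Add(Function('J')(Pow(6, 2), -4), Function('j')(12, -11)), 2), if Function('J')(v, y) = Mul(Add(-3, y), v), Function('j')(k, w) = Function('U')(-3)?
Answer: Rational(1010025, 16) ≈ 63127.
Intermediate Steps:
Function('U')(s) = Mul(3, Pow(Add(-5, Pow(s, 2)), -1))
Function('j')(k, w) = Rational(3, 4) (Function('j')(k, w) = Mul(3, Pow(Add(-5, Pow(-3, 2)), -1)) = Mul(3, Pow(Add(-5, 9), -1)) = Mul(3, Pow(4, -1)) = Mul(3, Rational(1, 4)) = Rational(3, 4))
Function('J')(v, y) = Mul(v, Add(-3, y))
Pow(Add(Function('J')(Pow(6, 2), -4), Function('j')(12, -11)), 2) = Pow(Add(Mul(Pow(6, 2), Add(-3, -4)), Rational(3, 4)), 2) = Pow(Add(Mul(36, -7), Rational(3, 4)), 2) = Pow(Add(-252, Rational(3, 4)), 2) = Pow(Rational(-1005, 4), 2) = Rational(1010025, 16)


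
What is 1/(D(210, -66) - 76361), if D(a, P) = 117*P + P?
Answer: -1/84149 ≈ -1.1884e-5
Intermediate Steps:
D(a, P) = 118*P
1/(D(210, -66) - 76361) = 1/(118*(-66) - 76361) = 1/(-7788 - 76361) = 1/(-84149) = -1/84149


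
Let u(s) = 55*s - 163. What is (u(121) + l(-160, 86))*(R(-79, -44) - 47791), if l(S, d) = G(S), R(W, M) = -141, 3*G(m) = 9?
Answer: -311318340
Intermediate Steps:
G(m) = 3 (G(m) = (⅓)*9 = 3)
l(S, d) = 3
u(s) = -163 + 55*s
(u(121) + l(-160, 86))*(R(-79, -44) - 47791) = ((-163 + 55*121) + 3)*(-141 - 47791) = ((-163 + 6655) + 3)*(-47932) = (6492 + 3)*(-47932) = 6495*(-47932) = -311318340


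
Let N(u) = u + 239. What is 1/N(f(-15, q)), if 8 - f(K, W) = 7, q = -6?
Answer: 1/240 ≈ 0.0041667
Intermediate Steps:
f(K, W) = 1 (f(K, W) = 8 - 1*7 = 8 - 7 = 1)
N(u) = 239 + u
1/N(f(-15, q)) = 1/(239 + 1) = 1/240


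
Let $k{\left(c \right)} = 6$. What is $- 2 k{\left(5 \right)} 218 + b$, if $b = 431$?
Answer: $-2185$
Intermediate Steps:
$- 2 k{\left(5 \right)} 218 + b = \left(-2\right) 6 \cdot 218 + 431 = \left(-12\right) 218 + 431 = -2616 + 431 = -2185$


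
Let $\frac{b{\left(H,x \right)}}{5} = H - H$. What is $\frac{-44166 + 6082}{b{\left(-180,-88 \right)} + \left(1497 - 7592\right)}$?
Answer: $\frac{38084}{6095} \approx 6.2484$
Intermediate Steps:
$b{\left(H,x \right)} = 0$ ($b{\left(H,x \right)} = 5 \left(H - H\right) = 5 \cdot 0 = 0$)
$\frac{-44166 + 6082}{b{\left(-180,-88 \right)} + \left(1497 - 7592\right)} = \frac{-44166 + 6082}{0 + \left(1497 - 7592\right)} = - \frac{38084}{0 + \left(1497 - 7592\right)} = - \frac{38084}{0 - 6095} = - \frac{38084}{-6095} = \left(-38084\right) \left(- \frac{1}{6095}\right) = \frac{38084}{6095}$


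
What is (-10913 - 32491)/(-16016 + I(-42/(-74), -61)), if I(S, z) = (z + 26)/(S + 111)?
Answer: 179171712/66115343 ≈ 2.7100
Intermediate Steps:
I(S, z) = (26 + z)/(111 + S)
(-10913 - 32491)/(-16016 + I(-42/(-74), -61)) = (-10913 - 32491)/(-16016 + (26 - 61)/(111 - 42/(-74))) = -43404/(-16016 - 35/(111 - 42*(-1/74))) = -43404/(-16016 - 35/(111 + 21/37)) = -43404/(-16016 - 35/(4128/37)) = -43404/(-16016 + (37/4128)*(-35)) = -43404/(-16016 - 1295/4128) = -43404/(-66115343/4128) = -43404*(-4128/66115343) = 179171712/66115343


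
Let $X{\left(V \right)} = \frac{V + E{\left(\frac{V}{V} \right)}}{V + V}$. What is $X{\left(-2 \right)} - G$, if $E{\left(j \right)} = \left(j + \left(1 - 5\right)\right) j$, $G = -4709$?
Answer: $\frac{18841}{4} \approx 4710.3$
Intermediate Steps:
$E{\left(j \right)} = j \left(-4 + j\right)$ ($E{\left(j \right)} = \left(j - 4\right) j = \left(-4 + j\right) j = j \left(-4 + j\right)$)
$X{\left(V \right)} = \frac{-3 + V}{2 V}$ ($X{\left(V \right)} = \frac{V + \frac{V}{V} \left(-4 + \frac{V}{V}\right)}{V + V} = \frac{V + 1 \left(-4 + 1\right)}{2 V} = \left(V + 1 \left(-3\right)\right) \frac{1}{2 V} = \left(V - 3\right) \frac{1}{2 V} = \left(-3 + V\right) \frac{1}{2 V} = \frac{-3 + V}{2 V}$)
$X{\left(-2 \right)} - G = \frac{-3 - 2}{2 \left(-2\right)} - -4709 = \frac{1}{2} \left(- \frac{1}{2}\right) \left(-5\right) + 4709 = \frac{5}{4} + 4709 = \frac{18841}{4}$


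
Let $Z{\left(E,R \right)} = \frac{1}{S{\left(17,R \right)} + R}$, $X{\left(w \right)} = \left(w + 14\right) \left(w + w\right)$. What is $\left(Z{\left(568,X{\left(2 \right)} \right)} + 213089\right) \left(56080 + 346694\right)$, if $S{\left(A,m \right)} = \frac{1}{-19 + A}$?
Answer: $\frac{10899992834070}{127} \approx 8.5827 \cdot 10^{10}$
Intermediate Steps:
$X{\left(w \right)} = 2 w \left(14 + w\right)$ ($X{\left(w \right)} = \left(14 + w\right) 2 w = 2 w \left(14 + w\right)$)
$Z{\left(E,R \right)} = \frac{1}{- \frac{1}{2} + R}$ ($Z{\left(E,R \right)} = \frac{1}{\frac{1}{-19 + 17} + R} = \frac{1}{\frac{1}{-2} + R} = \frac{1}{- \frac{1}{2} + R}$)
$\left(Z{\left(568,X{\left(2 \right)} \right)} + 213089\right) \left(56080 + 346694\right) = \left(\frac{2}{-1 + 2 \cdot 2 \cdot 2 \left(14 + 2\right)} + 213089\right) \left(56080 + 346694\right) = \left(\frac{2}{-1 + 2 \cdot 2 \cdot 2 \cdot 16} + 213089\right) 402774 = \left(\frac{2}{-1 + 2 \cdot 64} + 213089\right) 402774 = \left(\frac{2}{-1 + 128} + 213089\right) 402774 = \left(\frac{2}{127} + 213089\right) 402774 = \frac{27062305}{127} \cdot 402774 = \frac{10899992834070}{127}$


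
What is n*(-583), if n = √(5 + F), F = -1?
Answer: -1166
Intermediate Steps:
n = 2 (n = √(5 - 1) = √4 = 2)
n*(-583) = 2*(-583) = -1166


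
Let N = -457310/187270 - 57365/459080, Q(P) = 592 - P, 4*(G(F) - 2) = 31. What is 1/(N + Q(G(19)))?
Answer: 1719438232/996729218215 ≈ 0.0017251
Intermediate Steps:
G(F) = 39/4 (G(F) = 2 + (¼)*31 = 2 + 31/4 = 39/4)
N = -4413692367/1719438232 (N = -457310*1/187270 - 57365*1/459080 = -45731/18727 - 11473/91816 = -4413692367/1719438232 ≈ -2.5669)
1/(N + Q(G(19))) = 1/(-4413692367/1719438232 + (592 - 1*39/4)) = 1/(-4413692367/1719438232 + (592 - 39/4)) = 1/(-4413692367/1719438232 + 2329/4) = 1/(996729218215/1719438232) = 1719438232/996729218215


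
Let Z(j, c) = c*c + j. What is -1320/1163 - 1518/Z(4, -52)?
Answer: -2669997/1574702 ≈ -1.6956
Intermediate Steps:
Z(j, c) = j + c² (Z(j, c) = c² + j = j + c²)
-1320/1163 - 1518/Z(4, -52) = -1320/1163 - 1518/(4 + (-52)²) = -1320*1/1163 - 1518/(4 + 2704) = -1320/1163 - 1518/2708 = -1320/1163 - 1518*1/2708 = -1320/1163 - 759/1354 = -2669997/1574702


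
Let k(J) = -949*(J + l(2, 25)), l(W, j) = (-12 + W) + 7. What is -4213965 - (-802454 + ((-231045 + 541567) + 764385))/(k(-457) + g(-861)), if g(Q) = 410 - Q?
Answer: -1844920503068/437811 ≈ -4.2140e+6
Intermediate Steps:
l(W, j) = -5 + W
k(J) = 2847 - 949*J (k(J) = -949*(J + (-5 + 2)) = -949*(J - 3) = -949*(-3 + J) = 2847 - 949*J)
-4213965 - (-802454 + ((-231045 + 541567) + 764385))/(k(-457) + g(-861)) = -4213965 - (-802454 + ((-231045 + 541567) + 764385))/((2847 - 949*(-457)) + (410 - 1*(-861))) = -4213965 - (-802454 + (310522 + 764385))/((2847 + 433693) + (410 + 861)) = -4213965 - (-802454 + 1074907)/(436540 + 1271) = -4213965 - 272453/437811 = -1844920503068/437811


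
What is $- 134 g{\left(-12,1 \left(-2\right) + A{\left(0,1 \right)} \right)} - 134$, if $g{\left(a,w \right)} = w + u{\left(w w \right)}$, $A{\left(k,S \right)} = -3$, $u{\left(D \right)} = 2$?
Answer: $268$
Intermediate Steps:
$g{\left(a,w \right)} = 2 + w$ ($g{\left(a,w \right)} = w + 2 = 2 + w$)
$- 134 g{\left(-12,1 \left(-2\right) + A{\left(0,1 \right)} \right)} - 134 = - 134 \left(2 + \left(1 \left(-2\right) - 3\right)\right) - 134 = - 134 \left(2 - 5\right) - 134 = \left(-134\right) \left(-3\right) - 134 = 402 - 134 = 268$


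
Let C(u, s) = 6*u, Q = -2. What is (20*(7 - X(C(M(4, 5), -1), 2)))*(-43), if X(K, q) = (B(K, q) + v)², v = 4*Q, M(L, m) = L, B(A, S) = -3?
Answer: 98040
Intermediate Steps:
v = -8 (v = 4*(-2) = -8)
X(K, q) = 121 (X(K, q) = (-3 - 8)² = (-11)² = 121)
(20*(7 - X(C(M(4, 5), -1), 2)))*(-43) = (20*(7 - 1*121))*(-43) = (20*(7 - 121))*(-43) = (20*(-114))*(-43) = -2280*(-43) = 98040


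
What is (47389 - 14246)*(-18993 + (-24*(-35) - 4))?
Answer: -601777451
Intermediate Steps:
(47389 - 14246)*(-18993 + (-24*(-35) - 4)) = 33143*(-18993 + (840 - 4)) = 33143*(-18993 + 836) = 33143*(-18157) = -601777451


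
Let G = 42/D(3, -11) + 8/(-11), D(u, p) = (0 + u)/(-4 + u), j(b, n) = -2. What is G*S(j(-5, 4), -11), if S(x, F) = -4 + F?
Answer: 2430/11 ≈ 220.91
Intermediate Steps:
D(u, p) = u/(-4 + u)
G = -162/11 (G = 42/((3/(-4 + 3))) + 8/(-11) = 42/((3/(-1))) + 8*(-1/11) = 42/((3*(-1))) - 8/11 = 42/(-3) - 8/11 = 42*(-1/3) - 8/11 = -14 - 8/11 = -162/11 ≈ -14.727)
G*S(j(-5, 4), -11) = -162*(-4 - 11)/11 = -162/11*(-15) = 2430/11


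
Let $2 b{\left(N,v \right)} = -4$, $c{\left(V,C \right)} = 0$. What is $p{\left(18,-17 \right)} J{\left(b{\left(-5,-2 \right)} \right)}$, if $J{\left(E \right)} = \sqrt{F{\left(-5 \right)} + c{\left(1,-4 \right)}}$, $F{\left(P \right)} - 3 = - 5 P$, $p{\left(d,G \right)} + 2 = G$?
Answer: $- 38 \sqrt{7} \approx -100.54$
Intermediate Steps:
$b{\left(N,v \right)} = -2$ ($b{\left(N,v \right)} = \frac{1}{2} \left(-4\right) = -2$)
$p{\left(d,G \right)} = -2 + G$
$F{\left(P \right)} = 3 - 5 P$
$J{\left(E \right)} = 2 \sqrt{7}$ ($J{\left(E \right)} = \sqrt{\left(3 - -25\right) + 0} = \sqrt{\left(3 + 25\right) + 0} = \sqrt{28 + 0} = \sqrt{28} = 2 \sqrt{7}$)
$p{\left(18,-17 \right)} J{\left(b{\left(-5,-2 \right)} \right)} = \left(-2 - 17\right) 2 \sqrt{7} = - 19 \cdot 2 \sqrt{7} = - 38 \sqrt{7}$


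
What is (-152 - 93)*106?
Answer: -25970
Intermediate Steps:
(-152 - 93)*106 = -245*106 = -25970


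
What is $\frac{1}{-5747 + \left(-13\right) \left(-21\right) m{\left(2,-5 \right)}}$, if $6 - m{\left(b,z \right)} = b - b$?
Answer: $- \frac{1}{4109} \approx -0.00024337$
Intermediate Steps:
$m{\left(b,z \right)} = 6$ ($m{\left(b,z \right)} = 6 - \left(b - b\right) = 6 - 0 = 6 + 0 = 6$)
$\frac{1}{-5747 + \left(-13\right) \left(-21\right) m{\left(2,-5 \right)}} = \frac{1}{-5747 + \left(-13\right) \left(-21\right) 6} = \frac{1}{-5747 + 273 \cdot 6} = \frac{1}{-5747 + 1638} = \frac{1}{-4109} = - \frac{1}{4109}$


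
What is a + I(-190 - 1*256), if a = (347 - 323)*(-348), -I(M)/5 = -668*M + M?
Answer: -1495762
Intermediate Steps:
I(M) = 3335*M (I(M) = -5*(-668*M + M) = -(-3335)*M = 3335*M)
a = -8352 (a = 24*(-348) = -8352)
a + I(-190 - 1*256) = -8352 + 3335*(-190 - 1*256) = -8352 + 3335*(-190 - 256) = -8352 + 3335*(-446) = -8352 - 1487410 = -1495762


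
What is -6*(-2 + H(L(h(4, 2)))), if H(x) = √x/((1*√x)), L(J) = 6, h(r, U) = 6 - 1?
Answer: 6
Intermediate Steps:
h(r, U) = 5
H(x) = 1 (H(x) = √x/(√x) = √x/√x = 1)
-6*(-2 + H(L(h(4, 2)))) = -6*(-2 + 1) = -6*(-1) = 6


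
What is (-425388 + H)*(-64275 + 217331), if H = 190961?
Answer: -35880458912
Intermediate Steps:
(-425388 + H)*(-64275 + 217331) = (-425388 + 190961)*(-64275 + 217331) = -234427*153056 = -35880458912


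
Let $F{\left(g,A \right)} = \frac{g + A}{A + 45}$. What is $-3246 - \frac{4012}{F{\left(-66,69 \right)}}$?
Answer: $-155702$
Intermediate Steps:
$F{\left(g,A \right)} = \frac{A + g}{45 + A}$
$-3246 - \frac{4012}{F{\left(-66,69 \right)}} = -3246 - \frac{4012}{\frac{1}{45 + 69} \left(69 - 66\right)} = -3246 - \frac{4012}{\frac{1}{114} \cdot 3} = -3246 - 4012 \frac{1}{\frac{1}{38}} = -3246 - 152456 = -155702$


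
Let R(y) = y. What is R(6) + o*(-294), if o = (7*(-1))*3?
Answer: 6180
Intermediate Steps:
o = -21 (o = -7*3 = -21)
R(6) + o*(-294) = 6 - 21*(-294) = 6 + 6174 = 6180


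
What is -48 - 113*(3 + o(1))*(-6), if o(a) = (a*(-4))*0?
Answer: 1986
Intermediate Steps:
o(a) = 0 (o(a) = -4*a*0 = 0)
-48 - 113*(3 + o(1))*(-6) = -48 - 113*(3 + 0)*(-6) = -48 - 339*(-6) = -48 - 113*(-18) = -48 + 2034 = 1986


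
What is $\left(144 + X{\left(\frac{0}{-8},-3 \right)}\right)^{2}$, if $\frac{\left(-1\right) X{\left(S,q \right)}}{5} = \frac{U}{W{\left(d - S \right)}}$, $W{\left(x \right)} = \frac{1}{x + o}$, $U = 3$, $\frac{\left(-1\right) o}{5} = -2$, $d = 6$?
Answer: $9216$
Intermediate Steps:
$o = 10$ ($o = \left(-5\right) \left(-2\right) = 10$)
$W{\left(x \right)} = \frac{1}{10 + x}$ ($W{\left(x \right)} = \frac{1}{x + 10} = \frac{1}{10 + x}$)
$X{\left(S,q \right)} = -240 + 15 S$ ($X{\left(S,q \right)} = - 5 \frac{3}{\frac{1}{10 - \left(-6 + S\right)}} = - 5 \frac{3}{\frac{1}{16 - S}} = - 5 \cdot 3 \left(16 - S\right) = - 5 \left(48 - 3 S\right) = -240 + 15 S$)
$\left(144 + X{\left(\frac{0}{-8},-3 \right)}\right)^{2} = \left(144 - \left(240 - 15 \frac{0}{-8}\right)\right)^{2} = \left(144 - \left(240 - 15 \cdot 0 \left(- \frac{1}{8}\right)\right)\right)^{2} = \left(144 + \left(-240 + 15 \cdot 0\right)\right)^{2} = \left(144 + \left(-240 + 0\right)\right)^{2} = \left(144 - 240\right)^{2} = \left(-96\right)^{2} = 9216$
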